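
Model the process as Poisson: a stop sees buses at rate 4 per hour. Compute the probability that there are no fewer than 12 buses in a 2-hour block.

0.1119

Over the interval, μ = 4 × 2 = 8 (a 2-hour block = 2 hours).
P(N ≥ 12) = 1 − P(N ≤ 11) = 1 − Σ_{j=0}^{11} e^(−μ) μ^j/j! ≈ 0.1119.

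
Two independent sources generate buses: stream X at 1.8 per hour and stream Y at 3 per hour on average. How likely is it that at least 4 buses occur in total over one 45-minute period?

Independent Poisson processes superpose: combined rate λ = 1.8 + 3 = 4.8 per hour.
Over the interval, μ = 4.8 × 0.75 = 3.6 (a 45-minute period = 0.75 hours).
P(N ≥ 4) = 1 − P(N ≤ 3) ≈ 0.4848.

0.4848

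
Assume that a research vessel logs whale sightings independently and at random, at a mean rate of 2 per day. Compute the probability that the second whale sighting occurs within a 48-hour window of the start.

Over the interval, μ = 2 × 2 = 4 (a 48-hour window = 2 days).
The second arrival falls in the interval iff at least 2 events occur there: P(S_2 ≤ t) = P(N ≥ 2) = 1 − P(N ≤ 1) ≈ 0.9084.

0.9084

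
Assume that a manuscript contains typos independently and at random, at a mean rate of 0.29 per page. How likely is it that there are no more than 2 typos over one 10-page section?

0.4460

Over the interval, μ = 0.29 × 10 = 2.9 (a 10-page section = 10 pages).
P(N ≤ 2) = Σ_{j=0}^{2} e^(−μ) μ^j/j! ≈ 0.4460.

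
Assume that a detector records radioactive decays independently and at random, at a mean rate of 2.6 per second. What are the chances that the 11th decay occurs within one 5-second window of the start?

0.7483

Over the interval, μ = 2.6 × 5 = 13 (a 5-second window = 5 seconds).
The 11th arrival falls in the interval iff at least 11 events occur there: P(S_11 ≤ t) = P(N ≥ 11) = 1 − P(N ≤ 10) ≈ 0.7483.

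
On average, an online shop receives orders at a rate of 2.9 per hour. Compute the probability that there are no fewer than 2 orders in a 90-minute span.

Over the interval, μ = 2.9 × 1.5 = 4.35 (a 90-minute span = 1.5 hours).
P(N ≥ 2) = 1 − P(N ≤ 1) = 1 − Σ_{j=0}^{1} e^(−μ) μ^j/j! ≈ 0.9309.

0.9309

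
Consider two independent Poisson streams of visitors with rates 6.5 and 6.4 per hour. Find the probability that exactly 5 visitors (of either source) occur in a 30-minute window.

0.1470

Independent Poisson processes superpose: combined rate λ = 6.5 + 6.4 = 12.9 per hour.
Over the interval, μ = 12.9 × 0.5 = 6.45 (a 30-minute window = 0.5 hours).
P(N = 5) = e^(−6.45) · 6.45^5/5! ≈ 0.1470.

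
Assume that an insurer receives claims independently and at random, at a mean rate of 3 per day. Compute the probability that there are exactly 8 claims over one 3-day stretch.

0.1318

Over the interval, μ = 3 × 3 = 9 (a 3-day stretch = 3 days).
P(N = 8) = e^(−μ) μ^8/8! = e^(−9) · 9^8/40320 ≈ 0.1318.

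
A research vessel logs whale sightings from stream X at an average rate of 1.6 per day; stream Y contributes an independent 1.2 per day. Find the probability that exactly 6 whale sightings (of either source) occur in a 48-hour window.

0.1584

Independent Poisson processes superpose: combined rate λ = 1.6 + 1.2 = 2.8 per day.
Over the interval, μ = 2.8 × 2 = 5.6 (a 48-hour window = 2 days).
P(N = 6) = e^(−5.6) · 5.6^6/6! ≈ 0.1584.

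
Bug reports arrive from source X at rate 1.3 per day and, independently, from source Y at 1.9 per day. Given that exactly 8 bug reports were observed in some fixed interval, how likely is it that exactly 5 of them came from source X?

0.1297

Given the total, each event is independently from source X with probability p = λ_X/(λ_X+λ_Y) = 1.3/3.2 ≈ 0.4062.
So K ~ Binomial(8, 1.3/3.2): P(K = 5) = C(8,5) · (1.3/3.2)^5 · (1.9/3.2)^3 ≈ 0.1297.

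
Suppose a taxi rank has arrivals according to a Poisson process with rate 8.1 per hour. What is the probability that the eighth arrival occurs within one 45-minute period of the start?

Over the interval, μ = 8.1 × 0.75 = 6.075 (a 45-minute period = 0.75 hours).
The eighth arrival falls in the interval iff at least 8 events occur there: P(S_8 ≤ t) = P(N ≥ 8) = 1 − P(N ≤ 7) ≈ 0.2664.

0.2664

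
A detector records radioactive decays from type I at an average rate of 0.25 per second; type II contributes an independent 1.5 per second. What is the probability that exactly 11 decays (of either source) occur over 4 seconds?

0.0452

Independent Poisson processes superpose: combined rate λ = 0.25 + 1.5 = 1.75 per second.
Over the interval, μ = 1.75 × 4 = 7 (4 seconds).
P(N = 11) = e^(−7) · 7^11/11! ≈ 0.0452.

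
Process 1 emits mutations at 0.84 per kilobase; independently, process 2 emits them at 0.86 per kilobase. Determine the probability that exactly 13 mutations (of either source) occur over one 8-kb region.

0.1085

Independent Poisson processes superpose: combined rate λ = 0.84 + 0.86 = 1.7 per kilobase.
Over the interval, μ = 1.7 × 8 = 13.6 (an 8-kb region = 8 kilobases).
P(N = 13) = e^(−13.6) · 13.6^13/13! ≈ 0.1085.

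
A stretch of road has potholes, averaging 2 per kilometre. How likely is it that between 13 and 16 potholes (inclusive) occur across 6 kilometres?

0.3227

Over the interval, μ = 2 × 6 = 12 (6 kilometres).
P(13 ≤ N ≤ 16) = Σ_{j=13}^{16} e^(−12) · 12^j/j! ≈ 0.3227.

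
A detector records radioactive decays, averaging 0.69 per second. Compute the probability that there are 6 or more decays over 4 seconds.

Over the interval, μ = 0.69 × 4 = 2.76 (4 seconds).
P(N ≥ 6) = 1 − P(N ≤ 5) = 1 − Σ_{j=0}^{5} e^(−μ) μ^j/j! ≈ 0.0617.

0.0617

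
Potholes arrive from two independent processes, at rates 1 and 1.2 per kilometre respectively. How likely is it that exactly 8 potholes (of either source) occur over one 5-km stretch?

0.0888

Independent Poisson processes superpose: combined rate λ = 1 + 1.2 = 2.2 per kilometre.
Over the interval, μ = 2.2 × 5 = 11 (a 5-km stretch = 5 kilometres).
P(N = 8) = e^(−11) · 11^8/8! ≈ 0.0888.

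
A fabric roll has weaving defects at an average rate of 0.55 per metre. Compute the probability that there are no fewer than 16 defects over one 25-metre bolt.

Over the interval, μ = 0.55 × 25 = 13.75 (a 25-metre bolt = 25 metres).
P(N ≥ 16) = 1 − P(N ≤ 15) = 1 − Σ_{j=0}^{15} e^(−μ) μ^j/j! ≈ 0.3061.

0.3061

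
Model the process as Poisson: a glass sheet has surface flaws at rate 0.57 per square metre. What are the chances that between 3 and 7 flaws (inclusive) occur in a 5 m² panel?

0.5334

Over the interval, μ = 0.57 × 5 = 2.85 (a 5 m² panel = 5 square metres).
P(3 ≤ N ≤ 7) = Σ_{j=3}^{7} e^(−2.85) · 2.85^j/j! ≈ 0.5334.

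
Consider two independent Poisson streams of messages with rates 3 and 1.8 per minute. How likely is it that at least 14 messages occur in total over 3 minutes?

Independent Poisson processes superpose: combined rate λ = 3 + 1.8 = 4.8 per minute.
Over the interval, μ = 4.8 × 3 = 14.4 (3 minutes).
P(N ≥ 14) = 1 − P(N ≤ 13) ≈ 0.5773.

0.5773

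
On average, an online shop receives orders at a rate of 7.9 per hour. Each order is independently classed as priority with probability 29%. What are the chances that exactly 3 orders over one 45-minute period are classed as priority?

0.1517

Thinning: the orders that are classed as priority themselves form a Poisson process with rate 0.29 × 7.9 = 2.291 per hour.
Over the interval, μ = 2.291 × 0.75 = 1.71825 (a 45-minute period = 0.75 hours).
P(N = 3) = e^(−1.71825) · 1.71825^3/3! ≈ 0.1517.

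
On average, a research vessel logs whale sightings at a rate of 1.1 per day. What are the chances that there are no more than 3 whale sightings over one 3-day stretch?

Over the interval, μ = 1.1 × 3 = 3.3 (a 3-day stretch = 3 days).
P(N ≤ 3) = Σ_{j=0}^{3} e^(−μ) μ^j/j! ≈ 0.5803.

0.5803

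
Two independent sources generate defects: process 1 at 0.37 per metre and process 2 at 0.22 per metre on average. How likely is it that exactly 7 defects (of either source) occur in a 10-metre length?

0.1353

Independent Poisson processes superpose: combined rate λ = 0.37 + 0.22 = 0.59 per metre.
Over the interval, μ = 0.59 × 10 = 5.9 (a 10-metre length = 10 metres).
P(N = 7) = e^(−5.9) · 5.9^7/7! ≈ 0.1353.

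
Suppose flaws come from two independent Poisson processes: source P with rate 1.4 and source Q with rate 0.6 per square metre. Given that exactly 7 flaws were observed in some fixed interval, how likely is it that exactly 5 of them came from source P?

Given the total, each event is independently from source P with probability p = λ_P/(λ_P+λ_Q) = 1.4/2 = 0.7000.
So K ~ Binomial(7, 1.4/2): P(K = 5) = C(7,5) · (1.4/2)^5 · (0.6/2)^2 ≈ 0.3177.

0.3177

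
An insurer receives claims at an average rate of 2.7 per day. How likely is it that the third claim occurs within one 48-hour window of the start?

0.9052

Over the interval, μ = 2.7 × 2 = 5.4 (a 48-hour window = 2 days).
The third arrival falls in the interval iff at least 3 events occur there: P(S_3 ≤ t) = P(N ≥ 3) = 1 − P(N ≤ 2) ≈ 0.9052.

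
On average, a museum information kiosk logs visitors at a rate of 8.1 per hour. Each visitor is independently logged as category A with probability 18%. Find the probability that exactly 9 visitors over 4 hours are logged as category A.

0.0631

Thinning: the visitors that are logged as category A themselves form a Poisson process with rate 0.18 × 8.1 = 1.458 per hour.
Over the interval, μ = 1.458 × 4 = 5.832 (4 hours).
P(N = 9) = e^(−5.832) · 5.832^9/9! ≈ 0.0631.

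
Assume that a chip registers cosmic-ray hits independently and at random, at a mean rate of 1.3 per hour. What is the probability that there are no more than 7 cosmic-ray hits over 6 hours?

0.4812

Over the interval, μ = 1.3 × 6 = 7.8 (6 hours).
P(N ≤ 7) = Σ_{j=0}^{7} e^(−μ) μ^j/j! ≈ 0.4812.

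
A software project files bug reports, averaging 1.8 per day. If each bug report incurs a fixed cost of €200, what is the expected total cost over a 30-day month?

E[N] = 1.8 × 30 = 54 (a 30-day month = 30 days); E[cost] = 54 × €200 = €10800.

€10800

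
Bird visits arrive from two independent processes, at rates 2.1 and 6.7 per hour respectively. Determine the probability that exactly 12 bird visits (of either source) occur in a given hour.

0.0679

Independent Poisson processes superpose: combined rate λ = 2.1 + 6.7 = 8.8 per hour.
So μ = 8.8.
P(N = 12) = e^(−8.8) · 8.8^12/12! ≈ 0.0679.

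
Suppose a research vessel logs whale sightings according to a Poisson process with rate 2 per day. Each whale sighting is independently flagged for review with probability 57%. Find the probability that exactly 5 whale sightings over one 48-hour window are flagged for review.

0.0525

Thinning: the whale sightings that are flagged for review themselves form a Poisson process with rate 0.57 × 2 = 1.14 per day.
Over the interval, μ = 1.14 × 2 = 2.28 (a 48-hour window = 2 days).
P(N = 5) = e^(−2.28) · 2.28^5/5! ≈ 0.0525.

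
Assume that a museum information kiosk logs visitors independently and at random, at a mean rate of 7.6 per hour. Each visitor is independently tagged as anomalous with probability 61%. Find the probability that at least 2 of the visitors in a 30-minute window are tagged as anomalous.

Thinning: the visitors that are tagged as anomalous themselves form a Poisson process with rate 0.61 × 7.6 = 4.636 per hour.
Over the interval, μ = 4.636 × 0.5 = 2.318 (a 30-minute window = 0.5 hours).
P(N ≥ 2) = 1 − P(N ≤ 1) ≈ 0.6733.

0.6733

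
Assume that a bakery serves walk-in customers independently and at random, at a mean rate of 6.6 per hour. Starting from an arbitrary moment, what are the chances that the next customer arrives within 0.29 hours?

0.8525

Inter-arrival times are exponential with rate λ = 6.6 per hour.
P(T ≤ 0.29) = 1 − e^(−λt) = 1 − e^(−6.6 × 0.29) = 1 − e^(−1.914) ≈ 0.8525.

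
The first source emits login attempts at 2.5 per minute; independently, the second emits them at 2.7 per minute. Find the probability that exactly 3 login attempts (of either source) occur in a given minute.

0.1293

Independent Poisson processes superpose: combined rate λ = 2.5 + 2.7 = 5.2 per minute.
So μ = 5.2.
P(N = 3) = e^(−5.2) · 5.2^3/3! ≈ 0.1293.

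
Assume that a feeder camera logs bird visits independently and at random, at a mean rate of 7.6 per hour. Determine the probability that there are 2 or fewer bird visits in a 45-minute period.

Over the interval, μ = 7.6 × 0.75 = 5.7 (a 45-minute period = 0.75 hours).
P(N ≤ 2) = Σ_{j=0}^{2} e^(−μ) μ^j/j! ≈ 0.0768.

0.0768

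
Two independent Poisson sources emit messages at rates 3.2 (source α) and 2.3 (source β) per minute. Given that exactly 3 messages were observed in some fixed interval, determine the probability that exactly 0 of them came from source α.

0.0731

Given the total, each event is independently from source α with probability p = λ_α/(λ_α+λ_β) = 3.2/5.5 ≈ 0.5818.
So K ~ Binomial(3, 3.2/5.5): P(K = 0) = C(3,0) · (3.2/5.5)^0 · (2.3/5.5)^3 ≈ 0.0731.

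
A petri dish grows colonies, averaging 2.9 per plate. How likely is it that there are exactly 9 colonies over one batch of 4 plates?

0.0961

Over the interval, μ = 2.9 × 4 = 11.6 (a batch of 4 plates = 4 plates).
P(N = 9) = e^(−μ) μ^9/9! = e^(−11.6) · 11.6^9/362880 ≈ 0.0961.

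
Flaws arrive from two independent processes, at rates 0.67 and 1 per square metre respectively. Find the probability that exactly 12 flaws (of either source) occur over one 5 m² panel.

0.0567

Independent Poisson processes superpose: combined rate λ = 0.67 + 1 = 1.67 per square metre.
Over the interval, μ = 1.67 × 5 = 8.35 (a 5 m² panel = 5 square metres).
P(N = 12) = e^(−8.35) · 8.35^12/12! ≈ 0.0567.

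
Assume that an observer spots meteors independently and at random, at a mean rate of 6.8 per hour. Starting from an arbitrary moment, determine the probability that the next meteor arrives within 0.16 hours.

0.6631

Inter-arrival times are exponential with rate λ = 6.8 per hour.
P(T ≤ 0.16) = 1 − e^(−λt) = 1 − e^(−6.8 × 0.16) = 1 − e^(−1.088) ≈ 0.6631.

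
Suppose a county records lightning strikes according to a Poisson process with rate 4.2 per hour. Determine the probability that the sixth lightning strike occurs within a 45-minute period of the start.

0.0998

Over the interval, μ = 4.2 × 0.75 = 3.15 (a 45-minute period = 0.75 hours).
The sixth arrival falls in the interval iff at least 6 events occur there: P(S_6 ≤ t) = P(N ≥ 6) = 1 − P(N ≤ 5) ≈ 0.0998.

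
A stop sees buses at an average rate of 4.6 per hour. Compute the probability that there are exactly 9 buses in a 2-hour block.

Over the interval, μ = 4.6 × 2 = 9.2 (a 2-hour block = 2 hours).
P(N = 9) = e^(−μ) μ^9/9! = e^(−9.2) · 9.2^9/362880 ≈ 0.1315.

0.1315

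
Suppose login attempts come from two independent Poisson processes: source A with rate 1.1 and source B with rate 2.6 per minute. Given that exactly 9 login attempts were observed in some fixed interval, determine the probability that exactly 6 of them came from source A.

Given the total, each event is independently from source A with probability p = λ_A/(λ_A+λ_B) = 1.1/3.7 ≈ 0.2973.
So K ~ Binomial(9, 1.1/3.7): P(K = 6) = C(9,6) · (1.1/3.7)^6 · (2.6/3.7)^3 ≈ 0.0201.

0.0201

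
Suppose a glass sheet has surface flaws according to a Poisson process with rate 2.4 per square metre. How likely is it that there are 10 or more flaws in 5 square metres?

Over the interval, μ = 2.4 × 5 = 12 (5 square metres).
P(N ≥ 10) = 1 − P(N ≤ 9) = 1 − Σ_{j=0}^{9} e^(−μ) μ^j/j! ≈ 0.7576.

0.7576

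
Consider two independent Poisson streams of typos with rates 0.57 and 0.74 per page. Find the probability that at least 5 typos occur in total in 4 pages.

0.6006

Independent Poisson processes superpose: combined rate λ = 0.57 + 0.74 = 1.31 per page.
Over the interval, μ = 1.31 × 4 = 5.24 (4 pages).
P(N ≥ 5) = 1 − P(N ≤ 4) ≈ 0.6006.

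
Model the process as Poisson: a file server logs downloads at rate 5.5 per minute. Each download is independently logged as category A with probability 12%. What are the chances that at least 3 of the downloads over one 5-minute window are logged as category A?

0.6406

Thinning: the downloads that are logged as category A themselves form a Poisson process with rate 0.12 × 5.5 = 0.66 per minute.
Over the interval, μ = 0.66 × 5 = 3.3 (a 5-minute window = 5 minutes).
P(N ≥ 3) = 1 − P(N ≤ 2) ≈ 0.6406.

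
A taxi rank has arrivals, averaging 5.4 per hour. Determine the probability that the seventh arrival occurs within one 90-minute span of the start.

Over the interval, μ = 5.4 × 1.5 = 8.1 (a 90-minute span = 1.5 hours).
The seventh arrival falls in the interval iff at least 7 events occur there: P(S_7 ≤ t) = P(N ≥ 7) = 1 − P(N ≤ 6) ≈ 0.6987.

0.6987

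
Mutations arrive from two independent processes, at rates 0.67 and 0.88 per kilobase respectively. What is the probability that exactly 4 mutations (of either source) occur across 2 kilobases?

0.1733

Independent Poisson processes superpose: combined rate λ = 0.67 + 0.88 = 1.55 per kilobase.
Over the interval, μ = 1.55 × 2 = 3.1 (2 kilobases).
P(N = 4) = e^(−3.1) · 3.1^4/4! ≈ 0.1733.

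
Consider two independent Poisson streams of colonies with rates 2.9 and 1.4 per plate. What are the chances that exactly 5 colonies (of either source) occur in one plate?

0.1662

Independent Poisson processes superpose: combined rate λ = 2.9 + 1.4 = 4.3 per plate.
So μ = 4.3.
P(N = 5) = e^(−4.3) · 4.3^5/5! ≈ 0.1662.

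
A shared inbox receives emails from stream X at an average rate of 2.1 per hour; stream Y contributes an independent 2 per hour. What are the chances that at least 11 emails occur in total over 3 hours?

0.6834

Independent Poisson processes superpose: combined rate λ = 2.1 + 2 = 4.1 per hour.
Over the interval, μ = 4.1 × 3 = 12.3 (3 hours).
P(N ≥ 11) = 1 − P(N ≤ 10) ≈ 0.6834.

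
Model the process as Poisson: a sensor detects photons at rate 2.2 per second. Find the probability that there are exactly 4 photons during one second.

0.1082

With mean μ = 2.2 per second,
P(N = 4) = e^(−μ) μ^4/4! = e^(−2.2) · 2.2^4/24 ≈ 0.1082.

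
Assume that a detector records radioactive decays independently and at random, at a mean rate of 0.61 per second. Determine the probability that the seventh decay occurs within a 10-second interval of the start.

0.4098

Over the interval, μ = 0.61 × 10 = 6.1 (a 10-second interval = 10 seconds).
The seventh arrival falls in the interval iff at least 7 events occur there: P(S_7 ≤ t) = P(N ≥ 7) = 1 − P(N ≤ 6) ≈ 0.4098.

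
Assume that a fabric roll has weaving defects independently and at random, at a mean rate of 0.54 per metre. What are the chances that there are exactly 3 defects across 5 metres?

Over the interval, μ = 0.54 × 5 = 2.7 (5 metres).
P(N = 3) = e^(−μ) μ^3/3! = e^(−2.7) · 2.7^3/6 ≈ 0.2205.

0.2205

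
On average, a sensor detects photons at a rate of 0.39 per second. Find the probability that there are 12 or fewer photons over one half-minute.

Over the interval, μ = 0.39 × 30 = 11.7 (a half-minute = 30 seconds).
P(N ≤ 12) = Σ_{j=0}^{12} e^(−μ) μ^j/j! ≈ 0.6102.

0.6102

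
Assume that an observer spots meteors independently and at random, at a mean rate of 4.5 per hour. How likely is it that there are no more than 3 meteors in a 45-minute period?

0.5638

Over the interval, μ = 4.5 × 0.75 = 3.375 (a 45-minute period = 0.75 hours).
P(N ≤ 3) = Σ_{j=0}^{3} e^(−μ) μ^j/j! ≈ 0.5638.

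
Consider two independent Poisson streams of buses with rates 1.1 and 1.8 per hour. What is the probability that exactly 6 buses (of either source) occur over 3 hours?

Independent Poisson processes superpose: combined rate λ = 1.1 + 1.8 = 2.9 per hour.
Over the interval, μ = 2.9 × 3 = 8.7 (3 hours).
P(N = 6) = e^(−8.7) · 8.7^6/6! ≈ 0.1003.

0.1003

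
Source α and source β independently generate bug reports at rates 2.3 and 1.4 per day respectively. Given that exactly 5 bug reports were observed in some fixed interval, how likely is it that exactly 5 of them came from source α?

0.0928

Given the total, each event is independently from source α with probability p = λ_α/(λ_α+λ_β) = 2.3/3.7 ≈ 0.6216.
So K ~ Binomial(5, 2.3/3.7): P(K = 5) = C(5,5) · (2.3/3.7)^5 · (1.4/3.7)^0 ≈ 0.0928.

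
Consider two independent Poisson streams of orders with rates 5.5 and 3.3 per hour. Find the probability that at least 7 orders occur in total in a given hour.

0.7744

Independent Poisson processes superpose: combined rate λ = 5.5 + 3.3 = 8.8 per hour.
So μ = 8.8.
P(N ≥ 7) = 1 − P(N ≤ 6) ≈ 0.7744.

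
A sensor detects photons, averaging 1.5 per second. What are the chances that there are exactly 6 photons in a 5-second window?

0.1367

Over the interval, μ = 1.5 × 5 = 7.5 (a 5-second window = 5 seconds).
P(N = 6) = e^(−μ) μ^6/6! = e^(−7.5) · 7.5^6/720 ≈ 0.1367.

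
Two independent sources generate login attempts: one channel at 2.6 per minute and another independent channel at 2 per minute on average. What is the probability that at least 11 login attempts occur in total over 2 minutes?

0.3180

Independent Poisson processes superpose: combined rate λ = 2.6 + 2 = 4.6 per minute.
Over the interval, μ = 4.6 × 2 = 9.2 (2 minutes).
P(N ≥ 11) = 1 − P(N ≤ 10) ≈ 0.3180.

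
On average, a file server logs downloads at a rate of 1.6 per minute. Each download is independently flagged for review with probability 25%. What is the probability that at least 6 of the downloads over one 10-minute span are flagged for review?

0.2149

Thinning: the downloads that are flagged for review themselves form a Poisson process with rate 0.25 × 1.6 = 0.4 per minute.
Over the interval, μ = 0.4 × 10 = 4 (a 10-minute span = 10 minutes).
P(N ≥ 6) = 1 − P(N ≤ 5) ≈ 0.2149.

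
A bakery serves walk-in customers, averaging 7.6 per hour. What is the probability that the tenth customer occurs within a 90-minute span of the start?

0.7013

Over the interval, μ = 7.6 × 1.5 = 11.4 (a 90-minute span = 1.5 hours).
The tenth arrival falls in the interval iff at least 10 events occur there: P(S_10 ≤ t) = P(N ≥ 10) = 1 − P(N ≤ 9) ≈ 0.7013.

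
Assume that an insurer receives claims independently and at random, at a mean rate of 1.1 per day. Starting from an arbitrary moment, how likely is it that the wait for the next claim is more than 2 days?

0.1108

The wait for the next event is exponential with rate λ = 1.1 per day.
P(T > 2) = e^(−λt) = e^(−1.1 × 2) = e^(−2.2) ≈ 0.1108.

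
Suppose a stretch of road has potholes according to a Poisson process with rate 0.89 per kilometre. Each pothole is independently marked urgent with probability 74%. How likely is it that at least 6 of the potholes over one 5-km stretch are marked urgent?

Thinning: the potholes that are marked urgent themselves form a Poisson process with rate 0.74 × 0.89 = 0.6586 per kilometre.
Over the interval, μ = 0.6586 × 5 = 3.293 (a 5-km stretch = 5 kilometres).
P(N ≥ 6) = 1 − P(N ≤ 5) ≈ 0.1163.

0.1163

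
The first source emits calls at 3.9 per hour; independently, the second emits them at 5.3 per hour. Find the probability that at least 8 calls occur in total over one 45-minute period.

0.3864

Independent Poisson processes superpose: combined rate λ = 3.9 + 5.3 = 9.2 per hour.
Over the interval, μ = 9.2 × 0.75 = 6.9 (a 45-minute period = 0.75 hours).
P(N ≥ 8) = 1 − P(N ≤ 7) ≈ 0.3864.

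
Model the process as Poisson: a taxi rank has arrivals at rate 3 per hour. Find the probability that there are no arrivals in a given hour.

With mean μ = 3 per hour,
P(N = 0) = e^(−μ) μ^0/0! = e^(−3) · 3^0/1 ≈ 0.0498.

0.0498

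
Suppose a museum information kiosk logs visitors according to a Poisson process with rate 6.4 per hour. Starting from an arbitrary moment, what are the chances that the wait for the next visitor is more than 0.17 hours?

The wait for the next event is exponential with rate λ = 6.4 per hour.
P(T > 0.17) = e^(−λt) = e^(−6.4 × 0.17) = e^(−1.088) ≈ 0.3369.

0.3369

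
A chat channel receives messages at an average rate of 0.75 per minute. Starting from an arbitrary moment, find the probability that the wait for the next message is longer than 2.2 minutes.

The wait for the next event is exponential with rate λ = 0.75 per minute.
P(T > 2.2) = e^(−λt) = e^(−0.75 × 2.2) = e^(−1.65) ≈ 0.1920.

0.1920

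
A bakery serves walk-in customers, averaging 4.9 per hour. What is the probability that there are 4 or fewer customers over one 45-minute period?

0.6920

Over the interval, μ = 4.9 × 0.75 = 3.675 (a 45-minute period = 0.75 hours).
P(N ≤ 4) = Σ_{j=0}^{4} e^(−μ) μ^j/j! ≈ 0.6920.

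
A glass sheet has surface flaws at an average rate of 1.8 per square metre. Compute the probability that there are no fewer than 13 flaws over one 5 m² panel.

Over the interval, μ = 1.8 × 5 = 9 (a 5 m² panel = 5 square metres).
P(N ≥ 13) = 1 − P(N ≤ 12) = 1 − Σ_{j=0}^{12} e^(−μ) μ^j/j! ≈ 0.1242.

0.1242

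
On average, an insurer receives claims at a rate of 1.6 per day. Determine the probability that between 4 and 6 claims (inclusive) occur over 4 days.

0.4234

Over the interval, μ = 1.6 × 4 = 6.4 (4 days).
P(4 ≤ N ≤ 6) = Σ_{j=4}^{6} e^(−6.4) · 6.4^j/j! ≈ 0.4234.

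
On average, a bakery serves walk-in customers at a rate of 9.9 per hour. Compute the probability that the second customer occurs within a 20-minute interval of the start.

0.8414

Over the interval, μ = 9.9 × 1/3 = 3.3 (a 20-minute interval = 1/3 hours).
The second arrival falls in the interval iff at least 2 events occur there: P(S_2 ≤ t) = P(N ≥ 2) = 1 − P(N ≤ 1) ≈ 0.8414.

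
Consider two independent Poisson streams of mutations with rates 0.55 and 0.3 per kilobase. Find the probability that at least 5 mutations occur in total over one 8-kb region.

Independent Poisson processes superpose: combined rate λ = 0.55 + 0.3 = 0.85 per kilobase.
Over the interval, μ = 0.85 × 8 = 6.8 (an 8-kb region = 8 kilobases).
P(N ≥ 5) = 1 − P(N ≤ 4) ≈ 0.8080.

0.8080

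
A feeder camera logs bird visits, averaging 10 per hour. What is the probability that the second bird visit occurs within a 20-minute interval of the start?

0.8454

Over the interval, μ = 10 × 1/3 ≈ 3.33333 (a 20-minute interval = 1/3 hours).
The second arrival falls in the interval iff at least 2 events occur there: P(S_2 ≤ t) = P(N ≥ 2) = 1 − P(N ≤ 1) ≈ 0.8454.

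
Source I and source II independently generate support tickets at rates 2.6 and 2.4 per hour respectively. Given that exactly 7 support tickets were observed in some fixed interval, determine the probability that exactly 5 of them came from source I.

Given the total, each event is independently from source I with probability p = λ_I/(λ_I+λ_II) = 2.6/5 = 0.5200.
So K ~ Binomial(7, 2.6/5): P(K = 5) = C(7,5) · (2.6/5)^5 · (2.4/5)^2 ≈ 0.1840.

0.1840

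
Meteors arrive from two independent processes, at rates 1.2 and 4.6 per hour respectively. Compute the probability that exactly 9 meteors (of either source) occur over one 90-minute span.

0.1311

Independent Poisson processes superpose: combined rate λ = 1.2 + 4.6 = 5.8 per hour.
Over the interval, μ = 5.8 × 1.5 = 8.7 (a 90-minute span = 1.5 hours).
P(N = 9) = e^(−8.7) · 8.7^9/9! ≈ 0.1311.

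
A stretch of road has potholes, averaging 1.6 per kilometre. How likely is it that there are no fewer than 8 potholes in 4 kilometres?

0.3127

Over the interval, μ = 1.6 × 4 = 6.4 (4 kilometres).
P(N ≥ 8) = 1 − P(N ≤ 7) = 1 − Σ_{j=0}^{7} e^(−μ) μ^j/j! ≈ 0.3127.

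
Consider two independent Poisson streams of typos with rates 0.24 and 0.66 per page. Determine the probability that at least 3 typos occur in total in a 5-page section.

0.8264

Independent Poisson processes superpose: combined rate λ = 0.24 + 0.66 = 0.9 per page.
Over the interval, μ = 0.9 × 5 = 4.5 (a 5-page section = 5 pages).
P(N ≥ 3) = 1 − P(N ≤ 2) ≈ 0.8264.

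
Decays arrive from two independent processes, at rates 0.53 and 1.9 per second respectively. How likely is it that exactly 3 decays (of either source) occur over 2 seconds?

Independent Poisson processes superpose: combined rate λ = 0.53 + 1.9 = 2.43 per second.
Over the interval, μ = 2.43 × 2 = 4.86 (2 seconds).
P(N = 3) = e^(−4.86) · 4.86^3/3! ≈ 0.1483.

0.1483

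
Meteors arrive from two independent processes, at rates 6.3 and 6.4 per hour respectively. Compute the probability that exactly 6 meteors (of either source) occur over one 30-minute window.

0.1591

Independent Poisson processes superpose: combined rate λ = 6.3 + 6.4 = 12.7 per hour.
Over the interval, μ = 12.7 × 0.5 = 6.35 (a 30-minute window = 0.5 hours).
P(N = 6) = e^(−6.35) · 6.35^6/6! ≈ 0.1591.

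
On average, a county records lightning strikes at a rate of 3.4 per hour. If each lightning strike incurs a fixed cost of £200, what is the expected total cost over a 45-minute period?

£510

E[N] = 3.4 × 0.75 = 2.55 (a 45-minute period = 0.75 hours); E[cost] = 2.55 × £200 = £510.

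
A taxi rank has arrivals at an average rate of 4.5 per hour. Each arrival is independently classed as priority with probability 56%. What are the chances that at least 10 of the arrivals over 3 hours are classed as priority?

0.2305

Thinning: the arrivals that are classed as priority themselves form a Poisson process with rate 0.56 × 4.5 = 2.52 per hour.
Over the interval, μ = 2.52 × 3 = 7.56 (3 hours).
P(N ≥ 10) = 1 − P(N ≤ 9) ≈ 0.2305.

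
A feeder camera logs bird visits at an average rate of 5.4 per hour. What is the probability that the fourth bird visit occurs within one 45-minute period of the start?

0.5762

Over the interval, μ = 5.4 × 0.75 = 4.05 (a 45-minute period = 0.75 hours).
The fourth arrival falls in the interval iff at least 4 events occur there: P(S_4 ≤ t) = P(N ≥ 4) = 1 − P(N ≤ 3) ≈ 0.5762.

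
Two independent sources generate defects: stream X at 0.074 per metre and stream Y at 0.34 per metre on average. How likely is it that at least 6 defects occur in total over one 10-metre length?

0.2371

Independent Poisson processes superpose: combined rate λ = 0.074 + 0.34 = 0.414 per metre.
Over the interval, μ = 0.414 × 10 = 4.14 (a 10-metre length = 10 metres).
P(N ≥ 6) = 1 − P(N ≤ 5) ≈ 0.2371.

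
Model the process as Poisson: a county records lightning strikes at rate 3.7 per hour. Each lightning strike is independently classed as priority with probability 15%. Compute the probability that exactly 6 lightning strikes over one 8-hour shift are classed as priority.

Thinning: the lightning strikes that are classed as priority themselves form a Poisson process with rate 0.15 × 3.7 = 0.555 per hour.
Over the interval, μ = 0.555 × 8 = 4.44 (an 8-hour shift = 8 hours).
P(N = 6) = e^(−4.44) · 4.44^6/6! ≈ 0.1255.

0.1255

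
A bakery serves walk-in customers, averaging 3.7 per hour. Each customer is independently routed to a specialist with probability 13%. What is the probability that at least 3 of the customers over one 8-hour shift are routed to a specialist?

0.7388

Thinning: the customers that are routed to a specialist themselves form a Poisson process with rate 0.13 × 3.7 = 0.481 per hour.
Over the interval, μ = 0.481 × 8 = 3.848 (an 8-hour shift = 8 hours).
P(N ≥ 3) = 1 − P(N ≤ 2) ≈ 0.7388.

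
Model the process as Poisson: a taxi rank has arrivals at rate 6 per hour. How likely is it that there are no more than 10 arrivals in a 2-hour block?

0.3472

Over the interval, μ = 6 × 2 = 12 (a 2-hour block = 2 hours).
P(N ≤ 10) = Σ_{j=0}^{10} e^(−μ) μ^j/j! ≈ 0.3472.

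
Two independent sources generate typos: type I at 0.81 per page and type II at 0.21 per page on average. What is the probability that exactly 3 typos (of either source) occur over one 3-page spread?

0.2239

Independent Poisson processes superpose: combined rate λ = 0.81 + 0.21 = 1.02 per page.
Over the interval, μ = 1.02 × 3 = 3.06 (a 3-page spread = 3 pages).
P(N = 3) = e^(−3.06) · 3.06^3/3! ≈ 0.2239.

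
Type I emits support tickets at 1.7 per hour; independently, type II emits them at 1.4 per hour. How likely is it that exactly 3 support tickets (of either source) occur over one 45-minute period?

0.2048

Independent Poisson processes superpose: combined rate λ = 1.7 + 1.4 = 3.1 per hour.
Over the interval, μ = 3.1 × 0.75 = 2.325 (a 45-minute period = 0.75 hours).
P(N = 3) = e^(−2.325) · 2.325^3/3! ≈ 0.2048.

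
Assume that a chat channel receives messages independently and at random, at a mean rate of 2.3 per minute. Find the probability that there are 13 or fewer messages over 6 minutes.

0.4858

Over the interval, μ = 2.3 × 6 = 13.8 (6 minutes).
P(N ≤ 13) = Σ_{j=0}^{13} e^(−μ) μ^j/j! ≈ 0.4858.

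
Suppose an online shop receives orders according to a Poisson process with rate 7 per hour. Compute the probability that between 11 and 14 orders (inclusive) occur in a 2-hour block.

0.3948

Over the interval, μ = 7 × 2 = 14 (a 2-hour block = 2 hours).
P(11 ≤ N ≤ 14) = Σ_{j=11}^{14} e^(−14) · 14^j/j! ≈ 0.3948.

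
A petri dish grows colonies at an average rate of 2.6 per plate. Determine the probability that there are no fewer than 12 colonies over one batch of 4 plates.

Over the interval, μ = 2.6 × 4 = 10.4 (a batch of 4 plates = 4 plates).
P(N ≥ 12) = 1 − P(N ≤ 11) = 1 − Σ_{j=0}^{11} e^(−μ) μ^j/j! ≈ 0.3495.

0.3495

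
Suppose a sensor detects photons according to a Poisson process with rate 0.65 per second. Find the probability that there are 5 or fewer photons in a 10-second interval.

0.3690

Over the interval, μ = 0.65 × 10 = 6.5 (a 10-second interval = 10 seconds).
P(N ≤ 5) = Σ_{j=0}^{5} e^(−μ) μ^j/j! ≈ 0.3690.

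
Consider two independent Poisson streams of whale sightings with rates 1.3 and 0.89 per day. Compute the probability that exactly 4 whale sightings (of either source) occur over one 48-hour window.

Independent Poisson processes superpose: combined rate λ = 1.3 + 0.89 = 2.19 per day.
Over the interval, μ = 2.19 × 2 = 4.38 (a 48-hour window = 2 days).
P(N = 4) = e^(−4.38) · 4.38^4/4! ≈ 0.1921.

0.1921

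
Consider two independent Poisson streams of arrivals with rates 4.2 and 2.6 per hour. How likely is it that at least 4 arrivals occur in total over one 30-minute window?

0.4416

Independent Poisson processes superpose: combined rate λ = 4.2 + 2.6 = 6.8 per hour.
Over the interval, μ = 6.8 × 0.5 = 3.4 (a 30-minute window = 0.5 hours).
P(N ≥ 4) = 1 − P(N ≤ 3) ≈ 0.4416.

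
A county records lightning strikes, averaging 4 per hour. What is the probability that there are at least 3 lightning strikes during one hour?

0.7619

With mean μ = 4 per hour,
P(N ≥ 3) = 1 − P(N ≤ 2) = 1 − Σ_{j=0}^{2} e^(−μ) μ^j/j! ≈ 0.7619.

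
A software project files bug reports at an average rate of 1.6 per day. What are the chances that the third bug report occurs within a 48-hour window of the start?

0.6201

Over the interval, μ = 1.6 × 2 = 3.2 (a 48-hour window = 2 days).
The third arrival falls in the interval iff at least 3 events occur there: P(S_3 ≤ t) = P(N ≥ 3) = 1 − P(N ≤ 2) ≈ 0.6201.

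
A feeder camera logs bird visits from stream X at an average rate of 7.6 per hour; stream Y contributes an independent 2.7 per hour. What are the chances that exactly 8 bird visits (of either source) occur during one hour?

Independent Poisson processes superpose: combined rate λ = 7.6 + 2.7 = 10.3 per hour.
So μ = 10.3.
P(N = 8) = e^(−10.3) · 10.3^8/8! ≈ 0.1057.

0.1057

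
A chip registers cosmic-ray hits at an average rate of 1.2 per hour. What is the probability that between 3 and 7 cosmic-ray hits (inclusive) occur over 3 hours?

0.6665

Over the interval, μ = 1.2 × 3 = 3.6 (3 hours).
P(3 ≤ N ≤ 7) = Σ_{j=3}^{7} e^(−3.6) · 3.6^j/j! ≈ 0.6665.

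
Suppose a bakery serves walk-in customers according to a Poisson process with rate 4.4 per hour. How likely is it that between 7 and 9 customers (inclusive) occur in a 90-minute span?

0.3578

Over the interval, μ = 4.4 × 1.5 = 6.6 (a 90-minute span = 1.5 hours).
P(7 ≤ N ≤ 9) = Σ_{j=7}^{9} e^(−6.6) · 6.6^j/j! ≈ 0.3578.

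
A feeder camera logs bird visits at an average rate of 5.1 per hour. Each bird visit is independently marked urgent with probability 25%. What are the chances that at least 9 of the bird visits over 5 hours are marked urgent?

Thinning: the bird visits that are marked urgent themselves form a Poisson process with rate 0.25 × 5.1 = 1.275 per hour.
Over the interval, μ = 1.275 × 5 = 6.375 (5 hours).
P(N ≥ 9) = 1 − P(N ≤ 8) ≈ 0.1938.

0.1938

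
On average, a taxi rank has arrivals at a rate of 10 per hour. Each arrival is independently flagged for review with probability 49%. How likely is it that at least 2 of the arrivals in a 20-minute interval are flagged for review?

Thinning: the arrivals that are flagged for review themselves form a Poisson process with rate 0.49 × 10 = 4.9 per hour.
Over the interval, μ = 4.9 × 1/3 ≈ 1.63333 (a 20-minute interval = 1/3 hours).
P(N ≥ 2) = 1 − P(N ≤ 1) ≈ 0.4858.

0.4858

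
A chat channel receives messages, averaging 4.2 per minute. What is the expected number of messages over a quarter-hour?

63

E[N] = λt = 4.2 × 15 = 63 (a quarter-hour = 15 minutes).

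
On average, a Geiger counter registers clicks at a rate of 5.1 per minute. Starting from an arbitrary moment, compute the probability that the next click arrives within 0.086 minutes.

Inter-arrival times are exponential with rate λ = 5.1 per minute.
P(T ≤ 0.086) = 1 − e^(−λt) = 1 − e^(−5.1 × 0.086) = 1 − e^(−0.4386) ≈ 0.3551.

0.3551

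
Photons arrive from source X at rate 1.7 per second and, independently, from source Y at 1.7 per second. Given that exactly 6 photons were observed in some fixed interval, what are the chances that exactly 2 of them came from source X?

0.2344

Given the total, each event is independently from source X with probability p = λ_X/(λ_X+λ_Y) = 1.7/3.4 = 0.5000.
So K ~ Binomial(6, 1.7/3.4): P(K = 2) = C(6,2) · (1.7/3.4)^2 · (1.7/3.4)^4 ≈ 0.2344.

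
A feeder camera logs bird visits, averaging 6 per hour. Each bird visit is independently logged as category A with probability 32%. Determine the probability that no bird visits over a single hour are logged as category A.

Thinning: the bird visits that are logged as category A themselves form a Poisson process with rate 0.32 × 6 = 1.92 per hour.
So μ = 1.92.
P(N = 0) = e^(−1.92) · 1.92^0/0! ≈ 0.1466.

0.1466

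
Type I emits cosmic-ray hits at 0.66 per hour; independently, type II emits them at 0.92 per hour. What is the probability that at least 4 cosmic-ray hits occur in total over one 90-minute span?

0.2150

Independent Poisson processes superpose: combined rate λ = 0.66 + 0.92 = 1.58 per hour.
Over the interval, μ = 1.58 × 1.5 = 2.37 (a 90-minute span = 1.5 hours).
P(N ≥ 4) = 1 − P(N ≤ 3) ≈ 0.2150.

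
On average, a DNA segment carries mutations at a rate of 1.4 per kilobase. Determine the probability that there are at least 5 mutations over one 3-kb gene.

0.4102

Over the interval, μ = 1.4 × 3 = 4.2 (a 3-kb gene = 3 kilobases).
P(N ≥ 5) = 1 − P(N ≤ 4) = 1 − Σ_{j=0}^{4} e^(−μ) μ^j/j! ≈ 0.4102.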